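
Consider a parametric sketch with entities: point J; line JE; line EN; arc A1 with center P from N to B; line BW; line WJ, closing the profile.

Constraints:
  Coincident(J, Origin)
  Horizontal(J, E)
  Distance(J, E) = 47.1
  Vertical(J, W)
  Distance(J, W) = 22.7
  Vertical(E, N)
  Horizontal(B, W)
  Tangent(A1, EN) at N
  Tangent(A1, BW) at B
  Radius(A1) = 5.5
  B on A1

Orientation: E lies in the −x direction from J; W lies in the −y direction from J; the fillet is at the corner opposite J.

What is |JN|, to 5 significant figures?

50.142

J is at the origin; J and E share the same y with |JE| = 47.1 and E on the −x side, so E = (-47.100, 0.0000). J and W share the same x with |JW| = 22.7 and W on the −y side, so W = (0.0000, -22.700). The virtual corner opposite J is at (-47.100, -22.700). Since A1 is tangent to EN there, PN ⟂ EN and tangency of A1 to BW means the radius PB is perpendicular to BW, with radius 5.5, so the center P sits 5.5 in from both sides at P = (-41.600, -17.200). That places the tangent points at N = (-47.100, -17.200) on EN and B = (-41.600, -22.700) on BW. Then |JN| = |N − J| = 50.142.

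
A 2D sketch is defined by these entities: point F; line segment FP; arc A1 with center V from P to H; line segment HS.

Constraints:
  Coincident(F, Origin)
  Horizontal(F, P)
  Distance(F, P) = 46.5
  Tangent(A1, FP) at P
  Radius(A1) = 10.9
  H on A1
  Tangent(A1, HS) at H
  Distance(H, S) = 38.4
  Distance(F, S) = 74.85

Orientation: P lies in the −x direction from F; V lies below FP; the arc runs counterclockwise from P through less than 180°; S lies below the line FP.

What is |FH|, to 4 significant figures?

58.49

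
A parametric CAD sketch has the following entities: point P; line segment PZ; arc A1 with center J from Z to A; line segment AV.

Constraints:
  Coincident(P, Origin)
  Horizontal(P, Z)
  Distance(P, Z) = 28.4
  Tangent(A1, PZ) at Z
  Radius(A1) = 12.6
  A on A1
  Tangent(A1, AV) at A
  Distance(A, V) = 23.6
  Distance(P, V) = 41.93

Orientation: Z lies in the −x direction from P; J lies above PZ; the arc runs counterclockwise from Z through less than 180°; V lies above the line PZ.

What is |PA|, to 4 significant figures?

21.24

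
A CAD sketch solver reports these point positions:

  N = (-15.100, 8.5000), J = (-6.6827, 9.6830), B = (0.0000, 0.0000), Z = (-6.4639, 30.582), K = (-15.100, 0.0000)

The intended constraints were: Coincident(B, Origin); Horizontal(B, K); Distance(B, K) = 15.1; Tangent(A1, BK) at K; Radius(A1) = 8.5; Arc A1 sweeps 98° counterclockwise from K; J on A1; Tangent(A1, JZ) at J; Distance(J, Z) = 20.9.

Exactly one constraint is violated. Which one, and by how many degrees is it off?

Tangent(A1, JZ) at J — off by 8.60°.

B = (0.00, 0.00) ✓; B.y = 0.00, K.y = 0.00 ✓; |BK| = 15.10 ✓; ∠(NK, KB) = 90.00° ✓; |NK| = 8.500 ✓; bearing(N→J) − bearing(N→K) = 98.00° ✓; |NJ| = 8.500 ✓; ∠(NJ, JZ) = 98.60° ✗; |JZ| = 20.90 ✓.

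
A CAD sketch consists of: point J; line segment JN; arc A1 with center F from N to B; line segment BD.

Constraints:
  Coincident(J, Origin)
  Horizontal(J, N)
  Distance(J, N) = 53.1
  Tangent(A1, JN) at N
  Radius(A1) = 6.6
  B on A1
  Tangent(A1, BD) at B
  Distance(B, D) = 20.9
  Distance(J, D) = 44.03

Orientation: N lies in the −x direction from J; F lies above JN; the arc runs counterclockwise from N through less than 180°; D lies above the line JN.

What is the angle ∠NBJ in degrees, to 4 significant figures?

143.7°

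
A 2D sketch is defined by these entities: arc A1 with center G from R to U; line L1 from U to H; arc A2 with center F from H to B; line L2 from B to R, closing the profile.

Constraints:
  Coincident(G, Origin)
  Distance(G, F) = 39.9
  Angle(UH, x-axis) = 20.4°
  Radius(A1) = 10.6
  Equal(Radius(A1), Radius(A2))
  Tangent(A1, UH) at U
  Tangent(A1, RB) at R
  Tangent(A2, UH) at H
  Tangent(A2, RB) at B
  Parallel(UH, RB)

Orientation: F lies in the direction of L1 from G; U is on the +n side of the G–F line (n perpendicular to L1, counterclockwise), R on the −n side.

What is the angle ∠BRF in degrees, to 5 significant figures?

14.878°

The slot axis is L1's direction at 20.4°, so u = (cos 20.4°, sin 20.4°) = (0.93728, 0.34857) and n = (−sin 20.4°, cos 20.4°) = (-0.34857, 0.93728). G is at the origin and F lies 39.9 along u from G, so F = 39.9·u = (37.398, 13.908). Tangency of A1 to both parallel lines with radius 10.6 puts U and R at G ± 10.6·n: U = (-3.6949, 9.9352), R = (3.6949, -9.9352). Equal radii place H and B the same way about F: H = F + 10.6·n = (33.703, 23.843), B = F − 10.6·n = (41.092, 3.9728). Then cos ∠BRF = RB·RF / (|RB||RF|), giving 14.878°.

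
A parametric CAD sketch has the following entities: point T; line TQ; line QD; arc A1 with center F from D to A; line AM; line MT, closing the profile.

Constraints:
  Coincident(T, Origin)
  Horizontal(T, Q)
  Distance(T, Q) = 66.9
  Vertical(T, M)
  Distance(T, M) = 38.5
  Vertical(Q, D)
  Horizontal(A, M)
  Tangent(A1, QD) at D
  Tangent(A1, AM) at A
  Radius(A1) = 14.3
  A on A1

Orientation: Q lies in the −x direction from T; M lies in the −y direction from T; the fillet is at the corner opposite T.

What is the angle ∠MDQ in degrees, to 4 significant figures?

102.1°

The virtual corner opposite T is at (-66.90, -38.50). A1 meets QD tangentially, so FD is at right angles to QD and A1 meets AM tangentially, so FA is at right angles to AM, with radius 14.3, so the center F sits 14.3 in from both sides at F = (-52.60, -24.20). That places the tangent points at D = (-66.90, -24.20) on QD and A = (-52.60, -38.50) on AM. Then cos ∠MDQ = DM·DQ / (|DM||DQ|), giving 102.1°.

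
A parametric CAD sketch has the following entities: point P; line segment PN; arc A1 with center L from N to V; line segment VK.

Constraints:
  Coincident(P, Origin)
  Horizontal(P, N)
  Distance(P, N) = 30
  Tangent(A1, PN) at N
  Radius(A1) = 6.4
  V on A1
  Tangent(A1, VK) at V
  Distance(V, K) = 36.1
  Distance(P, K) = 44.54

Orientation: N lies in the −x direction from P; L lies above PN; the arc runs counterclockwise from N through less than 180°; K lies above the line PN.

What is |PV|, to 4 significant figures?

24.28

P is at the origin; P and N share the same y with |PN| = 30.0 and N on the −x side, so N = (-30.00, 0.000). Tangency of A1 to PN means the radius LN is perpendicular to PN, so L = N + (0, 6.4) = (-30.00, 6.400). Since LV ⟂ VK (tangency), |LK| = √(6.4² + 36.1²) = 36.66 regardless of where V sits on A1. So K lies on both circle(P, 44.54) and circle(L, 36.66); the above-PN intersection is K = (-17.62, 40.91). V is the foot of the tangent from K: V = (-23.69, 5.323).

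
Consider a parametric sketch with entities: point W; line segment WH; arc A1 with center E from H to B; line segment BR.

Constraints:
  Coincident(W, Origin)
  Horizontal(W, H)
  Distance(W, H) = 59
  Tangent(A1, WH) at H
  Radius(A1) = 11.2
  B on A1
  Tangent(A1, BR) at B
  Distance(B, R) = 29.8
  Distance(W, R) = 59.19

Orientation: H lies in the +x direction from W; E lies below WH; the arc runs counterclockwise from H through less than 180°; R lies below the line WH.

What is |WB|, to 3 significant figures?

48.9

W is at the origin; WH is horizontal with |WH| = 59.0 and H on the +x side, so H = (59.0, 0.00). The tangent condition forces EH to be normal to WH, so E = H + (0, -11.2) = (59.0, -11.2). Since EB ⟂ BR (tangency), |ER| = √(11.2² + 29.8²) = 31.8 regardless of where B sits on A1. So R lies on both circle(W, 59.19) and circle(E, 31.8); the below-WH intersection is R = (44.2, -39.4). B is the foot of the tangent from R: B = (47.9, -9.81).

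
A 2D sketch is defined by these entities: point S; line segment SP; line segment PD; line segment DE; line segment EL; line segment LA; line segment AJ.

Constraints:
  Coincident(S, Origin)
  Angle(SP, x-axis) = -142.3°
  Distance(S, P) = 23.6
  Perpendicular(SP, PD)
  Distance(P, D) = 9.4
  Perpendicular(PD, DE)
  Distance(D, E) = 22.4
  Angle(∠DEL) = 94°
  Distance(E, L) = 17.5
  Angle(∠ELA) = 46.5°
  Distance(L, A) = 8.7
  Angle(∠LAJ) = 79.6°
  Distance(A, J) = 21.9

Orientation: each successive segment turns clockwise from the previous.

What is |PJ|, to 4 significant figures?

35.60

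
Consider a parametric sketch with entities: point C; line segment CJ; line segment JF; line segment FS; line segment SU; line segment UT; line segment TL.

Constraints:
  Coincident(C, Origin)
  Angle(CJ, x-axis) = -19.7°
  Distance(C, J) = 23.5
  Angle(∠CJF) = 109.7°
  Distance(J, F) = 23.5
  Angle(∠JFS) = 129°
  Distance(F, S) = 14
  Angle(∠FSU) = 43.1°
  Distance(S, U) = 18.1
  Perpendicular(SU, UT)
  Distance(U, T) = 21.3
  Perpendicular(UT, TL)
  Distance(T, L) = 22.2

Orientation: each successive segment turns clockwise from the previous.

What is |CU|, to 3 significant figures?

26.2

∠JFS = 129.0° gives FS at -141° from the x-axis; with |FS| = 14.0, S = (11.2, -40.2). ∠FSU = 43.1° gives SU at 82.1° from the x-axis; with |SU| = 18.1, U = (13.7, -22.3). Then |CU| = |U − C| = 26.2.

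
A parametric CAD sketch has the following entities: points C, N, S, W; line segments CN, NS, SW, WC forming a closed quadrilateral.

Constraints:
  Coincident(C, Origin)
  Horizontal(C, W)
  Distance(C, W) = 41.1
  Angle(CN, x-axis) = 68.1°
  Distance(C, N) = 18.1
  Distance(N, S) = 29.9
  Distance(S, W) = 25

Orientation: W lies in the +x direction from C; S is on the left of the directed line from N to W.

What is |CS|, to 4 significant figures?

43.22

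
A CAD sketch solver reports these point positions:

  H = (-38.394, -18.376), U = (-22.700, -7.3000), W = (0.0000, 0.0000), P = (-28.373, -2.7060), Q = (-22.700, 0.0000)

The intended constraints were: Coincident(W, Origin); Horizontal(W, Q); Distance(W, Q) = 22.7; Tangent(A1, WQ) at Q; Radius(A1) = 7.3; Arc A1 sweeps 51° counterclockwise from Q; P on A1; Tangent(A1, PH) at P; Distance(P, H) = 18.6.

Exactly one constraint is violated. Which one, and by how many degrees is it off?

Tangent(A1, PH) at P — off by 6.40°.

W = (0.00, 0.00) ✓; W.y = 0.00, Q.y = 0.00 ✓; |WQ| = 22.70 ✓; ∠(UQ, QW) = 90.00° ✓; |UQ| = 7.300 ✓; bearing(U→P) − bearing(U→Q) = 51.00° ✓; |UP| = 7.300 ✓; ∠(UP, PH) = 83.60° ✗; |PH| = 18.60 ✓.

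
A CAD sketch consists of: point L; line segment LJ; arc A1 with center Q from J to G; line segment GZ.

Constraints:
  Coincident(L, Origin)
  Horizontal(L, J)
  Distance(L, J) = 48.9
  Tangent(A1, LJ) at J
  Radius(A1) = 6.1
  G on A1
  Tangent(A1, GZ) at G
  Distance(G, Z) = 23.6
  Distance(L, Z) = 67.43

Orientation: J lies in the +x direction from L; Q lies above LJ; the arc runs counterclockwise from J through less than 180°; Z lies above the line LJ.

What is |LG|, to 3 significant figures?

54.9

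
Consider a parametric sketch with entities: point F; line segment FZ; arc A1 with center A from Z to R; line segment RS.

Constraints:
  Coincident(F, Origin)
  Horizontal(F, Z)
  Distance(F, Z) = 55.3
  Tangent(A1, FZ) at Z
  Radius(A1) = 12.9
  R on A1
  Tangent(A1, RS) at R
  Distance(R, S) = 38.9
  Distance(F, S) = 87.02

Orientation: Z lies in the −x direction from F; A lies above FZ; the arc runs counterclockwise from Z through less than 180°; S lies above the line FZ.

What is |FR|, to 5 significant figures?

50.159

F is at the origin; FZ is horizontal with |FZ| = 55.3 and Z on the −x side, so Z = (-55.300, 0.0000). Since A1 is tangent to FZ there, AZ ⟂ FZ, so A = Z + (0, 12.9) = (-55.300, 12.900). Since AR ⟂ RS (tangency), |AS| = √(12.9² + 38.9²) = 40.983 regardless of where R sits on A1. So S lies on both circle(F, 87.02) and circle(A, 40.983); the above-FZ intersection is S = (-70.553, 50.939). R is the foot of the tangent from S: R = (-45.446, 21.226).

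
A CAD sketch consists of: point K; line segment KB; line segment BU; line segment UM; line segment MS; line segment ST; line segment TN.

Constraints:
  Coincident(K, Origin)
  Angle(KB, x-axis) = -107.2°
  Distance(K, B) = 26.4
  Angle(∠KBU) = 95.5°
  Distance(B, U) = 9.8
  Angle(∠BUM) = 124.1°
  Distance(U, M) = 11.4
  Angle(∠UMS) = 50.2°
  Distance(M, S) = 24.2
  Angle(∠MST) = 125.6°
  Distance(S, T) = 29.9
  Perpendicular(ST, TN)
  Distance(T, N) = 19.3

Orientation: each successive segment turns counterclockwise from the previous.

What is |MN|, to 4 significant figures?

43.99

∠MST = 125.6° gives ST at -142.6° from the x-axis; with |ST| = 29.9, T = (-36.12, -33.84). ST is perpendicular to TN, so TN runs at -52.60°; with |TN| = 19.3, N = (-24.40, -49.18). Then |MN| = |N − M| = 43.99.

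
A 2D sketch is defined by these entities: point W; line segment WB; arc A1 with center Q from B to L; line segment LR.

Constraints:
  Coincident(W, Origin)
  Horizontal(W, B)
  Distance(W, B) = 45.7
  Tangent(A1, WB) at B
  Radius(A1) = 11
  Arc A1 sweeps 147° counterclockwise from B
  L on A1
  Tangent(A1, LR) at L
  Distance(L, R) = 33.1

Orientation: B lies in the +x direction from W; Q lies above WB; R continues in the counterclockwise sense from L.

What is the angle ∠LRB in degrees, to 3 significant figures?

27.4°

On A1, B sits at bearing -90° from Q; a 147° counterclockwise sweep puts L at bearing 57°, so L = Q + 11.0·(cos 57°, sin 57°) = (51.7, 20.2). The tangent condition forces QL to be normal to LR, so LR runs along (−sin 57°, cos 57°); with |LR| = 33.1, R = (23.9, 38.3). Then cos ∠LRB = RL·RB / (|RL||RB|), giving 27.4°.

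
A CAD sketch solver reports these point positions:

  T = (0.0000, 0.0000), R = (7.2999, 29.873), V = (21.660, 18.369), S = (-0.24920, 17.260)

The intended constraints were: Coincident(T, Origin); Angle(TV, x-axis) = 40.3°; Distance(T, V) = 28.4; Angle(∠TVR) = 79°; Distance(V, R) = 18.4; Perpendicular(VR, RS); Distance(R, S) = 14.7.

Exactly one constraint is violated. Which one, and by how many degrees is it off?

Perpendicular(VR, RS) — off by 7.80°.

T = (0.00, 0.00) ✓; TV at 40.30° ✓; |TV| = 28.40 ✓; ∠TVR = 79.00° ✓; |VR| = 18.40 ✓; ∠(VR, RS) = 97.80° ✗; |RS| = 14.70 ✓.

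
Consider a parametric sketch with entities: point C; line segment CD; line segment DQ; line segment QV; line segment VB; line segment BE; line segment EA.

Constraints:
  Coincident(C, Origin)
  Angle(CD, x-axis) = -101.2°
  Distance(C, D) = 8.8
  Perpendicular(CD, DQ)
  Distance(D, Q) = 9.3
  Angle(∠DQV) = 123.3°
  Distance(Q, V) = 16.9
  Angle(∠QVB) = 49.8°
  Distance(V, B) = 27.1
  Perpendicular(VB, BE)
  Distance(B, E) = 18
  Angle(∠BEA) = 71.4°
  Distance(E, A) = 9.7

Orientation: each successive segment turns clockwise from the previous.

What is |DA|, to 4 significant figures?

3.834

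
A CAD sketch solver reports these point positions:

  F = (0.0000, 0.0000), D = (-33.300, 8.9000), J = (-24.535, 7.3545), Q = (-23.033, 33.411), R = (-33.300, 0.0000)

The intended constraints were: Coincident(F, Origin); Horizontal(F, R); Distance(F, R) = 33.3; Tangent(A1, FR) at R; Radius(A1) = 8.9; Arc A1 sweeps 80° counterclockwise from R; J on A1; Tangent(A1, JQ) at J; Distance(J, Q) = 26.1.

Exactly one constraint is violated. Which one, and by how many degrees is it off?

Tangent(A1, JQ) at J — off by 6.70°.

F = (0.00, 0.00) ✓; F.y = 0.00, R.y = 0.00 ✓; |FR| = 33.30 ✓; ∠(DR, RF) = 90.00° ✓; |DR| = 8.900 ✓; bearing(D→J) − bearing(D→R) = 80.00° ✓; |DJ| = 8.900 ✓; ∠(DJ, JQ) = 83.30° ✗; |JQ| = 26.10 ✓.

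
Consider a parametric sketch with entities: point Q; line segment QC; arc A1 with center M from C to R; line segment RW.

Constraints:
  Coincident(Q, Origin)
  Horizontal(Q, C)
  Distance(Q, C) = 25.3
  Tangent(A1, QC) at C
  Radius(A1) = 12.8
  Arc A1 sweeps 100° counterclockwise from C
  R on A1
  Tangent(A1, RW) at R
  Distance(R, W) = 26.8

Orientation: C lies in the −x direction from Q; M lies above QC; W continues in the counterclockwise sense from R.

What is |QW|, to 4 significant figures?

44.90

Q is at the origin; QC is horizontal with |QC| = 25.3 and C on the −x side, so C = (-25.30, 0.000). A1 meets QC tangentially, so MC is at right angles to QC, so M = C + (0, 12.8) = (-25.30, 12.80). On A1, C sits at bearing -90° from M; a 100° counterclockwise sweep puts R at bearing 10°, so R = M + 12.8·(cos 10°, sin 10°) = (-12.69, 15.02). Tangency of A1 to RW means the radius MR is perpendicular to RW, so RW runs along (−sin 10°, cos 10°); with |RW| = 26.8, W = (-17.35, 41.42). Then |QW| = |W − Q| = 44.90.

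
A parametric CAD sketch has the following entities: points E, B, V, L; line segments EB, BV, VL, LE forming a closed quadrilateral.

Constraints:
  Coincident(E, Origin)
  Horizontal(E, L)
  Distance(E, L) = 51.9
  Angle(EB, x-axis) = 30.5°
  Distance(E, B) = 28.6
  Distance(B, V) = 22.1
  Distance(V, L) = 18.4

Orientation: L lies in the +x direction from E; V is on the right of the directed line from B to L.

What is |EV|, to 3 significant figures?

34.7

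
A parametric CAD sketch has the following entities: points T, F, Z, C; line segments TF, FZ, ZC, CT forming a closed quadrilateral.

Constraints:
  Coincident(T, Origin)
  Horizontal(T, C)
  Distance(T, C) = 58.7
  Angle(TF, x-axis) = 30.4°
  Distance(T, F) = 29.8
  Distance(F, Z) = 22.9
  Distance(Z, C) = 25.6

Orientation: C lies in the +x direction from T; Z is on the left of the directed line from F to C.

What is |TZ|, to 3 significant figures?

52.5

T is at the origin; TC is horizontal with |TC| = 58.7 and C in +x, so C = (58.7, 0). TF runs at 30.4° with |TF| = 29.8, so F = (25.7, 15.1). Z is determined by |FZ| = 22.9 and |ZC| = 25.6 together: it lies at the intersection of circle(F, 22.9) and circle(C, 25.6). With |FC| = 36.3, the foot of the radical line on FC is 16.3 from F and the perpendicular offset is √(22.9² − 16.3²) = 16.0. Taking the left-of-FC solution: Z = (47.2, 22.9).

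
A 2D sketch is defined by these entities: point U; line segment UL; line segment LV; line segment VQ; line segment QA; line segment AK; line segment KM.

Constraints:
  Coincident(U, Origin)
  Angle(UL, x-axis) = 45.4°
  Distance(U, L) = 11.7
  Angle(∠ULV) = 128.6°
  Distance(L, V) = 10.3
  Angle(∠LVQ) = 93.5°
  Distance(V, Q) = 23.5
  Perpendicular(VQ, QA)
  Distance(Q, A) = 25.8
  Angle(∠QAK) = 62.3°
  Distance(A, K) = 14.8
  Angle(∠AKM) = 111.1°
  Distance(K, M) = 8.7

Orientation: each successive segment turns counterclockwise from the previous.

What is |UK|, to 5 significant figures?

2.4752

VQ is perpendicular to QA, so QA runs at -86.700°; with |QA| = 25.8, A = (-14.980, -8.5517). ∠QAK = 62.3° gives AK at 31.000° from the x-axis; with |AK| = 14.8, K = (-2.2942, -0.92916). Then |UK| = |K − U| = 2.4752.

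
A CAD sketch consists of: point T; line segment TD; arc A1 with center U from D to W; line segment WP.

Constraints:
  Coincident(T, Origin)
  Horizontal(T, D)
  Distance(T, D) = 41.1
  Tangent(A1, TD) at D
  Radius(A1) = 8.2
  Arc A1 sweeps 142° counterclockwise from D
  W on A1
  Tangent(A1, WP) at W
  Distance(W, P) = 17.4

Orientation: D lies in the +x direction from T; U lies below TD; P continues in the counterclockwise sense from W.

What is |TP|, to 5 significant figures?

55.859

On A1, D sits at bearing 90° from U; a 142° counterclockwise sweep puts W at bearing 232°, so W = U + 8.2·(cos 232°, sin 232°) = (36.052, -14.662). A1 meets WP tangentially, so UW is at right angles to WP, so WP runs along (−sin 232°, cos 232°); with |WP| = 17.4, P = (49.763, -25.374). Then |TP| = |P − T| = 55.859.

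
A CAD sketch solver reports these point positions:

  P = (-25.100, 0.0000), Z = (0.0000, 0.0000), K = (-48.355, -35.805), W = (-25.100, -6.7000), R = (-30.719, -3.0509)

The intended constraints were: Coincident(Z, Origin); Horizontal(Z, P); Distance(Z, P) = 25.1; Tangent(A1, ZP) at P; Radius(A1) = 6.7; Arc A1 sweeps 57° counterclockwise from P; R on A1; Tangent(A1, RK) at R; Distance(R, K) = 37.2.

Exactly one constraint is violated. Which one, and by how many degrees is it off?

Tangent(A1, RK) at R — off by 4.70°.

Z = (0.00, 0.00) ✓; Z.y = 0.00, P.y = 0.00 ✓; |ZP| = 25.10 ✓; ∠(WP, PZ) = 90.00° ✓; |WP| = 6.700 ✓; bearing(W→R) − bearing(W→P) = 57.00° ✓; |WR| = 6.700 ✓; ∠(WR, RK) = 85.30° ✗; |RK| = 37.20 ✓.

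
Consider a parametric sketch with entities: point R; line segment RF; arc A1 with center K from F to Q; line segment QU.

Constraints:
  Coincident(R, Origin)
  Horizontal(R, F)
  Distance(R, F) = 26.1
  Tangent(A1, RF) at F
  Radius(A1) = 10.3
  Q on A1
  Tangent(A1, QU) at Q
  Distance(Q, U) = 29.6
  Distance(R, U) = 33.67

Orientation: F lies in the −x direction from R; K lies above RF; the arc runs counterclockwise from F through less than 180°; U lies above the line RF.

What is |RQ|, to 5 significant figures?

17.769

Checks: |KQ| = 10.30 ✓; ∠(KQ, QU) = 90.00° ✓; |QU| = 29.60 ✓; |RU| = 33.67 ✓.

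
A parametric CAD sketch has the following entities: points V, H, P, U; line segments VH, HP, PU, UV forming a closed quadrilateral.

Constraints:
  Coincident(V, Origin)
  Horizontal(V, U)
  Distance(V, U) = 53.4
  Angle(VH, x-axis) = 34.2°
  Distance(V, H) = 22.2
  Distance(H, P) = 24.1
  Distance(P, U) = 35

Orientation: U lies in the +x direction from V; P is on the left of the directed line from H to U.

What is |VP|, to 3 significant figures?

46.1

Checks: |HP| = 24.10 ✓; |PU| = 35.00 ✓.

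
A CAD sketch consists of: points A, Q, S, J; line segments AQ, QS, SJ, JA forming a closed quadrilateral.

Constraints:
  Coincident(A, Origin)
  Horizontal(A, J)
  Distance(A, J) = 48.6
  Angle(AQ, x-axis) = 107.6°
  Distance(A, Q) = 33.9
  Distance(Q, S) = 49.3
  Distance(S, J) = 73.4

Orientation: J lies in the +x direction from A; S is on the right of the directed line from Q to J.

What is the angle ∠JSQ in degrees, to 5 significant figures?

62.778°

Checks: |QS| = 49.30 ✓; |SJ| = 73.40 ✓.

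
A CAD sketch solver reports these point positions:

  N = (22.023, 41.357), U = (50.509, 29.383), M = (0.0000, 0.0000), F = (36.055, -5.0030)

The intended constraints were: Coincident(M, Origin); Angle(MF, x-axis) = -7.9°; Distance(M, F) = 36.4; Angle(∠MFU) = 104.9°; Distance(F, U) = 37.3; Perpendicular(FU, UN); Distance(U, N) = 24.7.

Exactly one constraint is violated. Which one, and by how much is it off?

Distance(U, N) = 24.7 — off by 6.20.

M = (0.00, 0.00) ✓; MF at -7.900° ✓; |MF| = 36.40 ✓; ∠MFU = 104.9° ✓; |FU| = 37.30 ✓; ∠(FU, UN) = 90.00° ✓; |UN| = 30.90 ✗.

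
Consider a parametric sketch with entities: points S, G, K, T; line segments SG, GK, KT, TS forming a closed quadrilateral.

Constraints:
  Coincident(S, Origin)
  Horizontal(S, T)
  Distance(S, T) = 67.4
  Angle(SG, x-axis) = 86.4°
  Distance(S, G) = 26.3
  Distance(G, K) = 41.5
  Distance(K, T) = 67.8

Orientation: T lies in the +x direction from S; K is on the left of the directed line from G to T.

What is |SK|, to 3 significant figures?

64.0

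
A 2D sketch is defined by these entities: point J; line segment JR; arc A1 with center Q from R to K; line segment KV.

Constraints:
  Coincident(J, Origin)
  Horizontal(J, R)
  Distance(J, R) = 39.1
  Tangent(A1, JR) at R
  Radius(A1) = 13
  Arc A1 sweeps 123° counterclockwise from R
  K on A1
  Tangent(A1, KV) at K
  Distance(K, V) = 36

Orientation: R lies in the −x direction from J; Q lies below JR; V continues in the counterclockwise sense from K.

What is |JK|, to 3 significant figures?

53.9

J is at the origin; J and R share the same y with |JR| = 39.1 and R on the −x side, so R = (-39.1, 0.00). Since A1 is tangent to JR there, QR ⟂ JR, so Q = R + (0, -13) = (-39.1, -13.0). On A1, R sits at bearing 90° from Q; a 123° counterclockwise sweep puts K at bearing 213°, so K = Q + 13.0·(cos 213°, sin 213°) = (-50.0, -20.1). Then |JK| = |K − J| = 53.9.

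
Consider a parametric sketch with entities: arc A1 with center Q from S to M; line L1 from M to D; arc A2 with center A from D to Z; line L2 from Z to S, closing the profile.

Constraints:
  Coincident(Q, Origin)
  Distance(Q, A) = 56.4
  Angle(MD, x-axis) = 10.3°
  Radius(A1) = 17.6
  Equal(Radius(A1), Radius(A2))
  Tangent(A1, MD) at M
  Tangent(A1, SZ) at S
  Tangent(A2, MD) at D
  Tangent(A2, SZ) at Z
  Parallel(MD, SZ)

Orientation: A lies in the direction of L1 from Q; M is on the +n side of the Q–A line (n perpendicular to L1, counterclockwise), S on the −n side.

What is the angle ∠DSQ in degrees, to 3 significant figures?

58.0°

The slot axis is L1's direction at 10.3°, so u = (cos 10.3°, sin 10.3°) = (0.984, 0.179) and n = (−sin 10.3°, cos 10.3°) = (-0.179, 0.984). Q is at the origin and A lies 56.4 along u from Q, so A = 56.4·u = (55.5, 10.1). Tangency of A1 to both parallel lines with radius 17.6 puts M and S at Q ± 17.6·n: M = (-3.15, 17.3), S = (3.15, -17.3). Equal radii place D and Z the same way about A: D = A + 17.6·n = (52.3, 27.4), Z = A − 17.6·n = (58.6, -7.23). Then cos ∠DSQ = SD·SQ / (|SD||SQ|), giving 58.0°.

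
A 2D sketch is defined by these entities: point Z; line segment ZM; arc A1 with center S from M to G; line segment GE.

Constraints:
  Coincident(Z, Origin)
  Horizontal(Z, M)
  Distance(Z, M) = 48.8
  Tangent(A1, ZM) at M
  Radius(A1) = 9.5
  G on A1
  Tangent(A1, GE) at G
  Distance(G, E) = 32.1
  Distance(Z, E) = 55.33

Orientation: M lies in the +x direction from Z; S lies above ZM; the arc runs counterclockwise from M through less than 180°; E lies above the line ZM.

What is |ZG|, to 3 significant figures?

58.4

Checks: |SG| = 9.500 ✓; ∠(SG, GE) = 90.00° ✓; |GE| = 32.10 ✓; |ZE| = 55.33 ✓.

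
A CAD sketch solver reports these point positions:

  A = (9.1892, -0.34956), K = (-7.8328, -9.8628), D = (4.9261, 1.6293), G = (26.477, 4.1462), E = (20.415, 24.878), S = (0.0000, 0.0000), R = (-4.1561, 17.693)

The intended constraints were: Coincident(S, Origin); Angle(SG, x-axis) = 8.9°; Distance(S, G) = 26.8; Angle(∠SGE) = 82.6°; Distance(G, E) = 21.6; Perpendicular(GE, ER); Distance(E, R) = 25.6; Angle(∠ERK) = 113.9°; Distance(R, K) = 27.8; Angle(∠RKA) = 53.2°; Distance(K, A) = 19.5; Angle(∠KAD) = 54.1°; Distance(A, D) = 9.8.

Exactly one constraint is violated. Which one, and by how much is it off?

Distance(A, D) = 9.8 — off by 5.10.

S = (0.00, 0.00) ✓; SG at 8.900° ✓; |SG| = 26.80 ✓; ∠SGE = 82.60° ✓; |GE| = 21.60 ✓; ∠(GE, ER) = 90.00° ✓; |ER| = 25.60 ✓; ∠ERK = 113.9° ✓; |RK| = 27.80 ✓; ∠RKA = 53.20° ✓; |KA| = 19.50 ✓; ∠KAD = 54.10° ✓; |AD| = 4.700 ✗.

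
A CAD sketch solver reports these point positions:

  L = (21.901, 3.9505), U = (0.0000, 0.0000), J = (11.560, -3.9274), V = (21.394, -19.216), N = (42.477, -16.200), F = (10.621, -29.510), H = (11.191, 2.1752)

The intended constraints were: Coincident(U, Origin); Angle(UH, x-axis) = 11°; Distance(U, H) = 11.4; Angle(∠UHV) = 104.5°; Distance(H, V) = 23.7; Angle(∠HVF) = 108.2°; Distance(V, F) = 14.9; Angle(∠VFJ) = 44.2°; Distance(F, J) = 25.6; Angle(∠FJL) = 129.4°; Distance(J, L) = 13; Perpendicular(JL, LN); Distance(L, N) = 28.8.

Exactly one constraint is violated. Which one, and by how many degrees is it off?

Perpendicular(JL, LN) — off by 8.30°.

U = (0.00, 0.00) ✓; UH at 11.00° ✓; |UH| = 11.40 ✓; ∠UHV = 104.5° ✓; |HV| = 23.70 ✓; ∠HVF = 108.2° ✓; |VF| = 14.90 ✓; ∠VFJ = 44.20° ✓; |FJ| = 25.60 ✓; ∠FJL = 129.4° ✓; |JL| = 13.00 ✓; ∠(JL, LN) = 81.70° ✗; |LN| = 28.80 ✓.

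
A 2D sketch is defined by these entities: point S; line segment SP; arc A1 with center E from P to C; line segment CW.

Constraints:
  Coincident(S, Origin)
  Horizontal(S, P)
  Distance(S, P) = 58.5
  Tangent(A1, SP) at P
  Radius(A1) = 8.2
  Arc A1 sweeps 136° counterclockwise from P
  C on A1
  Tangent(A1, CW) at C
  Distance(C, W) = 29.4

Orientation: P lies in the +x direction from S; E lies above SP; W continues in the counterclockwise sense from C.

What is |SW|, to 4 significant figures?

55.18

S is at the origin; SP is horizontal with |SP| = 58.5 and P on the +x side, so P = (58.50, 0.000). A1 meets SP tangentially, so EP is at right angles to SP, so E = P + (0, 8.2) = (58.50, 8.200). On A1, P sits at bearing -90° from E; a 136° counterclockwise sweep puts C at bearing 46°, so C = E + 8.2·(cos 46°, sin 46°) = (64.20, 14.10). Tangency of A1 to CW means the radius EC is perpendicular to CW, so CW runs along (−sin 46°, cos 46°); with |CW| = 29.4, W = (43.05, 34.52). Then |SW| = |W − S| = 55.18.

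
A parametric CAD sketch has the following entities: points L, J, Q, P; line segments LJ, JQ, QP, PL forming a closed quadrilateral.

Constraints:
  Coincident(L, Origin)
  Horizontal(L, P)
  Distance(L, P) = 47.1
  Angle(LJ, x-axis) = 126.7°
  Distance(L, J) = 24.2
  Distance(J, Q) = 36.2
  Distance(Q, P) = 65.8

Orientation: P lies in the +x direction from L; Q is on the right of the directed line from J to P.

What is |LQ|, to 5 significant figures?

23.528

Checks: |JQ| = 36.20 ✓; |QP| = 65.80 ✓.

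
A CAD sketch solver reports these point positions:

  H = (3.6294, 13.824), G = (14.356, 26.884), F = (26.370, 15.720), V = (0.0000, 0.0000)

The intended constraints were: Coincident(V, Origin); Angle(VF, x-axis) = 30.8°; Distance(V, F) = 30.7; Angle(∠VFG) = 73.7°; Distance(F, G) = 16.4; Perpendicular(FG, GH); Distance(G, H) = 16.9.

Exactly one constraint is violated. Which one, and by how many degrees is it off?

Perpendicular(FG, GH) — off by 3.50°.

V = (0.00, 0.00) ✓; VF at 30.80° ✓; |VF| = 30.70 ✓; ∠VFG = 73.70° ✓; |FG| = 16.40 ✓; ∠(FG, GH) = 93.50° ✗; |GH| = 16.90 ✓.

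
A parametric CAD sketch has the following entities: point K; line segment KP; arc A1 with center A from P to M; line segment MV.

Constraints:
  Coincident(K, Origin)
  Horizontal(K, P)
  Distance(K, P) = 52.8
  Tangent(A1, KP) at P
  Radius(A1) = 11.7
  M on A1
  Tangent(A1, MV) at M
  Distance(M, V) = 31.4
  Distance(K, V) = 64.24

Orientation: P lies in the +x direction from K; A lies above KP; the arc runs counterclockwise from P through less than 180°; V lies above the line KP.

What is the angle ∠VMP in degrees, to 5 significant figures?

119.16°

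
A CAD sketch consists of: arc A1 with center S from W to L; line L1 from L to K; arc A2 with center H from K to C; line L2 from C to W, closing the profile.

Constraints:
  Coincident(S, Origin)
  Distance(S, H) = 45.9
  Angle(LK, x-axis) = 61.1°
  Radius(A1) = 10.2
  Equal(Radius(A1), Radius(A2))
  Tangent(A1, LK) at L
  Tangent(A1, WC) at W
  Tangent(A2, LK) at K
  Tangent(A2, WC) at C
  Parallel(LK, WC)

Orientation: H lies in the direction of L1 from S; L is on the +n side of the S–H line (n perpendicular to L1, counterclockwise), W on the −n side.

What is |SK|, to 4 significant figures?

47.02

The slot axis is L1's direction at 61.1°, so u = (cos 61.1°, sin 61.1°) = (0.4833, 0.8755) and n = (−sin 61.1°, cos 61.1°) = (-0.8755, 0.4833). S is at the origin and H lies 45.9 along u from S, so H = 45.9·u = (22.18, 40.18). Tangency of A1 to both parallel lines with radius 10.2 puts L and W at S ± 10.2·n: L = (-8.930, 4.929), W = (8.930, -4.929). Equal radii place K and C the same way about H: K = H + 10.2·n = (13.25, 45.11), C = H − 10.2·n = (31.11, 35.25). Then |SK| = |K − S| = 47.02.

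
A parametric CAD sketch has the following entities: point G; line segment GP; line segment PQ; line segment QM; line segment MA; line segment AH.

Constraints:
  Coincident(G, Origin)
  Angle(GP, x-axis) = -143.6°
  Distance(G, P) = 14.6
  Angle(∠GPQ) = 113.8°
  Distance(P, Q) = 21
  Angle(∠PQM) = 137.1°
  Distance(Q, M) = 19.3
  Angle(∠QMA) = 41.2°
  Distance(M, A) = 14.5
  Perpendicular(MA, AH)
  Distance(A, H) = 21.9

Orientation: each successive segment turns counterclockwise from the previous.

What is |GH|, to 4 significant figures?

35.32

G is at the origin; GP runs at -143.6° with length 14.6, so P = (-11.75, -8.664). ∠GPQ = 113.8° gives PQ at -77.40° from the x-axis; with |PQ| = 21.0, Q = (-7.170, -29.16). ∠PQM = 137.1° gives QM at -34.50° from the x-axis; with |QM| = 19.3, M = (8.735, -40.09). ∠QMA = 41.2° gives MA at 104.3° from the x-axis; with |MA| = 14.5, A = (5.154, -26.04). MA ⟂ AH, so AH runs at -165.7°; with |AH| = 21.9, H = (-16.07, -31.45). Then |GH| = |H − G| = 35.32.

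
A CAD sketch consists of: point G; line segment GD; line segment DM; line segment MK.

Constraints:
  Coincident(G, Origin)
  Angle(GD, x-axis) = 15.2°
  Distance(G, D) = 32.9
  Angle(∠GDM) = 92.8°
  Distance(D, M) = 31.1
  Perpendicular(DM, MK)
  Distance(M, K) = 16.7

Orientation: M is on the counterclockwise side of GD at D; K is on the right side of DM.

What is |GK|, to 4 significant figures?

59.38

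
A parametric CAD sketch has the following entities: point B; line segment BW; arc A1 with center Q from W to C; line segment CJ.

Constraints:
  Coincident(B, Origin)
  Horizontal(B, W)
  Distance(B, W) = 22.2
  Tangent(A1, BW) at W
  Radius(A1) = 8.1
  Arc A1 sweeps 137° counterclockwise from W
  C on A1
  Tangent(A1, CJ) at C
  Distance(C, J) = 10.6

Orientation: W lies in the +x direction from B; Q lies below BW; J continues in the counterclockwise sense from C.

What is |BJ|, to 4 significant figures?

32.38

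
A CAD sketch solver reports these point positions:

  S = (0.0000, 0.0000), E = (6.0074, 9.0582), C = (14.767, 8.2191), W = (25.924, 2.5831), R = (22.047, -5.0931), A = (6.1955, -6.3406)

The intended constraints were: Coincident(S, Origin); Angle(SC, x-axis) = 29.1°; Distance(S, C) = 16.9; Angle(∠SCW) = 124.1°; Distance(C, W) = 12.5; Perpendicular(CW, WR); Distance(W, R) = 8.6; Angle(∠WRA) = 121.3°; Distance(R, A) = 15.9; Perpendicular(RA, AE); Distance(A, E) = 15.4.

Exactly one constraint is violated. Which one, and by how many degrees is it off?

Perpendicular(RA, AE) — off by 3.80°.

S = (0.00, 0.00) ✓; SC at 29.10° ✓; |SC| = 16.90 ✓; ∠SCW = 124.1° ✓; |CW| = 12.50 ✓; ∠(CW, WR) = 90.00° ✓; |WR| = 8.600 ✓; ∠WRA = 121.3° ✓; |RA| = 15.90 ✓; ∠(RA, AE) = 93.80° ✗; |AE| = 15.40 ✓.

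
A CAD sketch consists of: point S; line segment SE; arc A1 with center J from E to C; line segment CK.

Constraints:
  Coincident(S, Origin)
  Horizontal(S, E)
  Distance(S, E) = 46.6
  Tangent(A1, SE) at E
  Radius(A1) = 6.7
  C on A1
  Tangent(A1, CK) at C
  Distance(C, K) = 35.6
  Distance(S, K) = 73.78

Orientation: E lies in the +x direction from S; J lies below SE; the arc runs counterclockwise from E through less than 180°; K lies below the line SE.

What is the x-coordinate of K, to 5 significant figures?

62.463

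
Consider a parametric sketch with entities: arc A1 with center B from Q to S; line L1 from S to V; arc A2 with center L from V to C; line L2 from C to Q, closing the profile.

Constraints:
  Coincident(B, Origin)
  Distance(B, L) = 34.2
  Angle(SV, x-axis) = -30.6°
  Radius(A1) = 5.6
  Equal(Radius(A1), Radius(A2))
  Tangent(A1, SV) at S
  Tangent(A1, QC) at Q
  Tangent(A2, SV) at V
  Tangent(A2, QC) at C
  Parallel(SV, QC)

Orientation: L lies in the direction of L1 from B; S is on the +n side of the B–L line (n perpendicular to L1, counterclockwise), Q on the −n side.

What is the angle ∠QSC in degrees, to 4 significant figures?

71.87°

The slot axis is L1's direction at -30.6°, so u = (cos -30.6°, sin -30.6°) = (0.8607, -0.5090) and n = (−sin -30.6°, cos -30.6°) = (0.5090, 0.8607). B is at the origin and L lies 34.2 along u from B, so L = 34.2·u = (29.44, -17.41). Tangency of A1 to both parallel lines with radius 5.6 puts S and Q at B ± 5.6·n: S = (2.851, 4.820), Q = (-2.851, -4.820). Equal radii place V and C the same way about L: V = L + 5.6·n = (32.29, -12.59), C = L − 5.6·n = (26.59, -22.23). Then cos ∠QSC = SQ·SC / (|SQ||SC|), giving 71.87°.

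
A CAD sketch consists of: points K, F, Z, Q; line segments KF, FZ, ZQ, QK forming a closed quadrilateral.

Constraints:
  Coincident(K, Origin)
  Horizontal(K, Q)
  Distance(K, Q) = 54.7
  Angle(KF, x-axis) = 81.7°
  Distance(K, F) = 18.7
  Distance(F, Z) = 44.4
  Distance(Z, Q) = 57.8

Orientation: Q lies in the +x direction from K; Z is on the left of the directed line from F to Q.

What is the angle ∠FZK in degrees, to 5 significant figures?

9.1395°

Checks: |FZ| = 44.40 ✓; |ZQ| = 57.80 ✓.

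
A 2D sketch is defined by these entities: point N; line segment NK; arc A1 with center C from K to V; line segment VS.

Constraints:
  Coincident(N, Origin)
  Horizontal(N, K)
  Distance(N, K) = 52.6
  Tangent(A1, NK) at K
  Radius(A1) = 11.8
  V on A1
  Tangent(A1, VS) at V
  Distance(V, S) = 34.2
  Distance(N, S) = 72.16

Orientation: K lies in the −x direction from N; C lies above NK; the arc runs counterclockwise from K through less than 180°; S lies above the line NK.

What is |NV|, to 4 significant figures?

44.58

N is at the origin; NK is horizontal with |NK| = 52.6 and K on the −x side, so K = (-52.60, 0.000). A1 meets NK tangentially, so CK is at right angles to NK, so C = K + (0, 11.8) = (-52.60, 11.80). Since CV ⟂ VS (tangency), |CS| = √(11.8² + 34.2²) = 36.18 regardless of where V sits on A1. So S lies on both circle(N, 72.16) and circle(C, 36.18); the above-NK intersection is S = (-53.92, 47.95). V is the foot of the tangent from S: V = (-41.59, 16.05).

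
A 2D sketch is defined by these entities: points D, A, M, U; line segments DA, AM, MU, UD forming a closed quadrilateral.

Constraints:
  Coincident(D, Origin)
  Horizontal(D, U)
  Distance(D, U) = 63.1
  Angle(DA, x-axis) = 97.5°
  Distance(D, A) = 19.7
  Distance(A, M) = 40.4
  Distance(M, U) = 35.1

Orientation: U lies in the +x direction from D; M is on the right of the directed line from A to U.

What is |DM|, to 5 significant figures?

29.226

D is at the origin; DU is horizontal with |DU| = 63.1 and U in +x, so U = (63.1, 0). DA runs at 97.5° with |DA| = 19.7, so A = (-2.5714, 19.531). M is determined by |AM| = 40.4 and |MU| = 35.1 together: it lies at the intersection of circle(A, 40.4) and circle(U, 35.1). With |AU| = 68.514, the foot of the radical line on AU is 37.177 from A and the perpendicular offset is √(40.4² − 37.177²) = 15.812. Taking the right-of-AU solution: M = (28.556, -6.2222).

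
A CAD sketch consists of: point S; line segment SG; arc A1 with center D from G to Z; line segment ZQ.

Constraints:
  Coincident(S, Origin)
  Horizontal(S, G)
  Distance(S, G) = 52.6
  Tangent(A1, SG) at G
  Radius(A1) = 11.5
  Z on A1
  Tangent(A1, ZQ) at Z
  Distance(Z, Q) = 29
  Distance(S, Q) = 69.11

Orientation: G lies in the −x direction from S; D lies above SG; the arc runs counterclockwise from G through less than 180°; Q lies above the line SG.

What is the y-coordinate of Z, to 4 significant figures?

16.34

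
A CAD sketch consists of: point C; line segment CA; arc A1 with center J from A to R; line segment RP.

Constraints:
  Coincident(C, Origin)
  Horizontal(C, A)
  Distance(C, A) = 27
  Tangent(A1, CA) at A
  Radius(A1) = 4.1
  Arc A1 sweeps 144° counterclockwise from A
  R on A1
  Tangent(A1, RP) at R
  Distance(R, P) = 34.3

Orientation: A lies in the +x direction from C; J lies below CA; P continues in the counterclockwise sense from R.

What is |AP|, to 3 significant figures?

37.5

C is at the origin; C and A share the same y with |CA| = 27.0 and A on the +x side, so A = (27.0, 0.00). A1 meets CA tangentially, so JA is at right angles to CA, so J = A + (0, -4.1) = (27.0, -4.10). On A1, A sits at bearing 90° from J; a 144° counterclockwise sweep puts R at bearing 234°, so R = J + 4.1·(cos 234°, sin 234°) = (24.6, -7.42). The tangent condition forces JR to be normal to RP, so RP runs along (−sin 234°, cos 234°); with |RP| = 34.3, P = (52.3, -27.6). Then |AP| = |P − A| = 37.5.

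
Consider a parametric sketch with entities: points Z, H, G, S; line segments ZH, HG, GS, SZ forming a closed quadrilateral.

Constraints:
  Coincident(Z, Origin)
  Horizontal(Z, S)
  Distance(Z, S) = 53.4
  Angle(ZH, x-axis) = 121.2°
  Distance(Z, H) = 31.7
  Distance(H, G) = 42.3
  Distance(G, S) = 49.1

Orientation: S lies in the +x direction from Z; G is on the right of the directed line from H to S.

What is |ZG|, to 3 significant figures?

10.6

Checks: |HG| = 42.30 ✓; |GS| = 49.10 ✓.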